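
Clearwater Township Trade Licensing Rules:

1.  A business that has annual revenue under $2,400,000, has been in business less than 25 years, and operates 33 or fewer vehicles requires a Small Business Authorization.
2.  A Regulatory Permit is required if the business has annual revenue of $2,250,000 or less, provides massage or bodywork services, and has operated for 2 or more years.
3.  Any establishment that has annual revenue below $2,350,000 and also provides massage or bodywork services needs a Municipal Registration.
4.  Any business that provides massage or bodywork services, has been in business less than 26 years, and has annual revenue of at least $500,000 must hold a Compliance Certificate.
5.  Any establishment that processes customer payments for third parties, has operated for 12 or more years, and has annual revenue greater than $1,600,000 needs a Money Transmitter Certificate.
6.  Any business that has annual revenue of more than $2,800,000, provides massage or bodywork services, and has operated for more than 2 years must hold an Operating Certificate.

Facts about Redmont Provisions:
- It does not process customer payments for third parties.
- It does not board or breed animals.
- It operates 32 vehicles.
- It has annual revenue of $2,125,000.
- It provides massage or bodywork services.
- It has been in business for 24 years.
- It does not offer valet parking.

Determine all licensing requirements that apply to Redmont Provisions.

Compliance Certificate, Municipal Registration, Regulatory Permit, Small Business Authorization

1. revenue $2,125,000 < $2,400,000; years in business 24 < 25; vehicles 32 ≤ 33 → Small Business Authorization required.
2. revenue $2,125,000 ≤ $2,250,000; provides massage or bodywork services; years in business 24 ≥ 2 → Regulatory Permit required.
3. revenue $2,125,000 < $2,350,000; provides massage or bodywork services → Municipal Registration required.
4. provides massage or bodywork services; years in business 24 < 26; revenue $2,125,000 ≥ $500,000 → Compliance Certificate required.
5. does not process customer payments for third parties; years in business 24 ≥ 12; revenue $2,125,000 > $1,600,000 → Money Transmitter Certificate not required.
6. revenue $2,125,000 ≤ $2,800,000; provides massage or bodywork services; years in business 24 > 2 → Operating Certificate not required.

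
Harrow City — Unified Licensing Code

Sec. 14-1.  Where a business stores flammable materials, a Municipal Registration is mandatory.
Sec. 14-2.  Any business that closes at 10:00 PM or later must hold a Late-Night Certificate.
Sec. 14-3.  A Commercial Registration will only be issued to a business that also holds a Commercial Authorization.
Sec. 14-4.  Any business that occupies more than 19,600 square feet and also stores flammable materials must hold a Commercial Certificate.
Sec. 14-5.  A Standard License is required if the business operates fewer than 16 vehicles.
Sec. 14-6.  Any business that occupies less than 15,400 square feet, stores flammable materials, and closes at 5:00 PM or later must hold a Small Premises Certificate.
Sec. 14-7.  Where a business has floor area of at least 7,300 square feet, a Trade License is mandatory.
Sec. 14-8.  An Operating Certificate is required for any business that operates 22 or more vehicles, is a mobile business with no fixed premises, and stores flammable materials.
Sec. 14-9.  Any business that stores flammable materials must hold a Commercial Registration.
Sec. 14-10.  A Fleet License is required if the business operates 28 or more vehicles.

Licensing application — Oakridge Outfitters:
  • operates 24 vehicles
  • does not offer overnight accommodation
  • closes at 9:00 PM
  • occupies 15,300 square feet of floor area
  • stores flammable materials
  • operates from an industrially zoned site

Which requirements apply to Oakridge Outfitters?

Commercial Authorization, Commercial Registration, Municipal Registration, Small Premises Certificate, Trade License

Sec. 14-1. stores flammable materials → Municipal Registration required.
Sec. 14-2. closes 9:00 PM, at/before 10:00 PM → Late-Night Certificate not required.
Sec. 14-3. Commercial Registration is required → Commercial Authorization also required.
Sec. 14-4. floor area 15,300 square feet ≤ 19,600 square feet; stores flammable materials → Commercial Certificate not required.
Sec. 14-5. vehicles 24 ≥ 16 → Standard License not required.
Sec. 14-6. floor area 15,300 square feet < 15,400 square feet; stores flammable materials; closes 9:00 PM, after 5:00 PM → Small Premises Certificate required.
Sec. 14-7. floor area 15,300 square feet ≥ 7,300 square feet → Trade License required.
Sec. 14-8. vehicles 24 ≥ 22; operates from an industrially zoned site (not: is a mobile business with no fixed premises); stores flammable materials → Operating Certificate not required.
Sec. 14-9. stores flammable materials → Commercial Registration required.
Sec. 14-10. vehicles 24 < 28 → Fleet License not required.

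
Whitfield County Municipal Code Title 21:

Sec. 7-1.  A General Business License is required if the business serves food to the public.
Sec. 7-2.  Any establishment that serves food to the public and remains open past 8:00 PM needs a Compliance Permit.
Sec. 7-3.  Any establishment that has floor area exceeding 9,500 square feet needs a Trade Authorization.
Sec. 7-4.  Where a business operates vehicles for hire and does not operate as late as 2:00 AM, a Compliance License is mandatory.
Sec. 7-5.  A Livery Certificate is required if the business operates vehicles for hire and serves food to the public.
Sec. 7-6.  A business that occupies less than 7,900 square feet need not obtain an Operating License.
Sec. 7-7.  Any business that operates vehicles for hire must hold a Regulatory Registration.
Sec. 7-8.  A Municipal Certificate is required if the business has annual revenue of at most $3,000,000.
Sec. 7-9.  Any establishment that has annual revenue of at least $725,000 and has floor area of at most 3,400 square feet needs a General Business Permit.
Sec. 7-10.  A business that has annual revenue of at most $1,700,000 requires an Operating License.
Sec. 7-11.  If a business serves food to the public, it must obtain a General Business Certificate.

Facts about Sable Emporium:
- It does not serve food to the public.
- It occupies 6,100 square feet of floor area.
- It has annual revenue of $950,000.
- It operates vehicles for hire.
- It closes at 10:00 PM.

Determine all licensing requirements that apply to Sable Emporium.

Sec. 7-1. does not serve food to the public → General Business License not required.
Sec. 7-2. does not serve food to the public; closes 10:00 PM, after 8:00 PM → Compliance Permit not required.
Sec. 7-3. floor area 6,100 square feet ≤ 9,500 square feet → Trade Authorization not required.
Sec. 7-4. operates vehicles for hire; closes 10:00 PM, at/before 2:00 AM → Compliance License required.
Sec. 7-5. operates vehicles for hire; does not serve food to the public → Livery Certificate not required.
Sec. 7-6. floor area 6,100 square feet < 7,900 square feet → exempt from Operating License.
Sec. 7-7. operates vehicles for hire → Regulatory Registration required.
Sec. 7-8. revenue $950,000 ≤ $3,000,000 → Municipal Certificate required.
Sec. 7-9. revenue $950,000 ≥ $725,000; floor area 6,100 square feet > 3,400 square feet → General Business Permit not required.
Sec. 7-10. revenue $950,000 ≤ $1,700,000 → Operating License required.
Sec. 7-11. does not serve food to the public → General Business Certificate not required.

Compliance License, Municipal Certificate, Regulatory Registration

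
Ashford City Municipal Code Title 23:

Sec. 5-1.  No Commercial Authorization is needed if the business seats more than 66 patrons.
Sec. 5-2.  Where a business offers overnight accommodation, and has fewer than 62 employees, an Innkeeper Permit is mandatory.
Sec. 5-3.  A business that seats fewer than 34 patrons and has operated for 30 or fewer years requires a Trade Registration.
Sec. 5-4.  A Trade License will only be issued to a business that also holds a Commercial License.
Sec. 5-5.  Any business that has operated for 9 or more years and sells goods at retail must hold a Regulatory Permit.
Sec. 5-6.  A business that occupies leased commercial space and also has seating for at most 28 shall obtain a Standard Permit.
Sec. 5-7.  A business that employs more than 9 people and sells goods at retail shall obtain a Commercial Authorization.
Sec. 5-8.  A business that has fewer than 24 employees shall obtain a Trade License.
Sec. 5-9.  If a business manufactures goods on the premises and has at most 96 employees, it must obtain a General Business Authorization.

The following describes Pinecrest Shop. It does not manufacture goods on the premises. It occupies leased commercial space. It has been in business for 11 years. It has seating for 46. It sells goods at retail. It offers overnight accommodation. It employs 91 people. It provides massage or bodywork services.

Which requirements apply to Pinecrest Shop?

Commercial Authorization, Regulatory Permit

Sec. 5-1. seating 46 ≤ 66 → Commercial Authorization exemption does not apply.
Sec. 5-2. offers overnight accommodation; employees 91 ≥ 62 → Innkeeper Permit not required.
Sec. 5-3. seating 46 ≥ 34; years in business 11 ≤ 30 → Trade Registration not required.
Sec. 5-4. Trade License is not required → no effect.
Sec. 5-5. years in business 11 ≥ 9; sells goods at retail → Regulatory Permit required.
Sec. 5-6. occupies leased commercial space; seating 46 > 28 → Standard Permit not required.
Sec. 5-7. employees 91 > 9; sells goods at retail → Commercial Authorization required.
Sec. 5-8. employees 91 ≥ 24 → Trade License not required.
Sec. 5-9. does not manufacture goods on the premises; employees 91 ≤ 96 → General Business Authorization not required.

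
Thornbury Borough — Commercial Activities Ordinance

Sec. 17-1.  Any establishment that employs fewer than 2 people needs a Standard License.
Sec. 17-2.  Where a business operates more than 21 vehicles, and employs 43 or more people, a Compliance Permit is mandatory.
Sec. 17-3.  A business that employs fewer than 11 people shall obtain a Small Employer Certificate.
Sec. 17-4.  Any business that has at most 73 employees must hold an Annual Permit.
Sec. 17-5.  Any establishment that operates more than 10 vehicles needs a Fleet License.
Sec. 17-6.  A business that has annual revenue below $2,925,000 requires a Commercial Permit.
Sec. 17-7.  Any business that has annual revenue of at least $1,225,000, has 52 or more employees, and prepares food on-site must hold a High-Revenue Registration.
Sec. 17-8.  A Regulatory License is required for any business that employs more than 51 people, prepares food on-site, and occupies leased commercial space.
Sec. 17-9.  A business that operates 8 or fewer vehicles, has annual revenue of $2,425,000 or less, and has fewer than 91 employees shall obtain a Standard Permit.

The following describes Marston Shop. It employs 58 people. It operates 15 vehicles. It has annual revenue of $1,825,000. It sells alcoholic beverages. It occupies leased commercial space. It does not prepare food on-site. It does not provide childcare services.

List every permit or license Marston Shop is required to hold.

Sec. 17-1. employees 58 ≥ 2 → Standard License not required.
Sec. 17-2. vehicles 15 ≤ 21; employees 58 ≥ 43 → Compliance Permit not required.
Sec. 17-3. employees 58 ≥ 11 → Small Employer Certificate not required.
Sec. 17-4. employees 58 ≤ 73 → Annual Permit required.
Sec. 17-5. vehicles 15 > 10 → Fleet License required.
Sec. 17-6. revenue $1,825,000 < $2,925,000 → Commercial Permit required.
Sec. 17-7. revenue $1,825,000 ≥ $1,225,000; employees 58 ≥ 52; does not prepare food on-site → High-Revenue Registration not required.
Sec. 17-8. employees 58 > 51; does not prepare food on-site; occupies leased commercial space → Regulatory License not required.
Sec. 17-9. vehicles 15 > 8; revenue $1,825,000 ≤ $2,425,000; employees 58 < 91 → Standard Permit not required.

Annual Permit, Commercial Permit, Fleet License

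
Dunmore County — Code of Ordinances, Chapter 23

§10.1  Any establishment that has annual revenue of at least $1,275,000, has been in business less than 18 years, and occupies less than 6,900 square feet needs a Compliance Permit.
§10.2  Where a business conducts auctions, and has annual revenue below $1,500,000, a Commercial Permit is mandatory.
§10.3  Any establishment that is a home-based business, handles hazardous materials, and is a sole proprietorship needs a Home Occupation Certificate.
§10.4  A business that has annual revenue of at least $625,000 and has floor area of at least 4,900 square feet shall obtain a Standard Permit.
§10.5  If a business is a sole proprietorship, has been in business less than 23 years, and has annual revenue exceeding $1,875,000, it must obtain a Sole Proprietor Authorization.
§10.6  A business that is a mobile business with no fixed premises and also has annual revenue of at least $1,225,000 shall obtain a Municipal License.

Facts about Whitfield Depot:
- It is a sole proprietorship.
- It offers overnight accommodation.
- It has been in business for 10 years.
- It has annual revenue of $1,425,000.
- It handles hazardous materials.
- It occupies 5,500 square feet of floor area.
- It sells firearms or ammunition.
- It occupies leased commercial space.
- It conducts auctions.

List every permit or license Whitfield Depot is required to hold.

§10.1 revenue $1,425,000 ≥ $1,275,000; years in business 10 < 18; floor area 5,500 square feet < 6,900 square feet → Compliance Permit required.
§10.2 conducts auctions; revenue $1,425,000 < $1,500,000 → Commercial Permit required.
§10.3 occupies leased commercial space (not: is a home-based business); handles hazardous materials; is a sole proprietorship → Home Occupation Certificate not required.
§10.4 revenue $1,425,000 ≥ $625,000; floor area 5,500 square feet ≥ 4,900 square feet → Standard Permit required.
§10.5 is a sole proprietorship; years in business 10 < 23; revenue $1,425,000 ≤ $1,875,000 → Sole Proprietor Authorization not required.
§10.6 occupies leased commercial space (not: is a mobile business with no fixed premises); revenue $1,425,000 ≥ $1,225,000 → Municipal License not required.

Commercial Permit, Compliance Permit, Standard Permit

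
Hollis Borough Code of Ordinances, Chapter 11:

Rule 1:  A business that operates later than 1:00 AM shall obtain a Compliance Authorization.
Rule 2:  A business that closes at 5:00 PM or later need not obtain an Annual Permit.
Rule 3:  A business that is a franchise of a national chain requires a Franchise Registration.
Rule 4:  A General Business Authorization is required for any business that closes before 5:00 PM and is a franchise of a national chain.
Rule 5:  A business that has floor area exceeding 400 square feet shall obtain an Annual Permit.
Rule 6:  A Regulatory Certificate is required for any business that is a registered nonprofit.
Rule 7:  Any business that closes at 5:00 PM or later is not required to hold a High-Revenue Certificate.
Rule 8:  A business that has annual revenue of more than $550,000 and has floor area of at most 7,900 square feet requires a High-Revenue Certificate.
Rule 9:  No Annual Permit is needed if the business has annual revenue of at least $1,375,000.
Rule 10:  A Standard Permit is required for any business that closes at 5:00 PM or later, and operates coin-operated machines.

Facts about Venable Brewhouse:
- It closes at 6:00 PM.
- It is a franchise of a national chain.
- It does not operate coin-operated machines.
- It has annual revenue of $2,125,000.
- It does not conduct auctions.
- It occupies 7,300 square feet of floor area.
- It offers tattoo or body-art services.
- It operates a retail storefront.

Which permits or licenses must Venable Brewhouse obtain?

Franchise Registration

Rule 1: closes 6:00 PM, at/before 1:00 AM → Compliance Authorization not required.
Rule 2: closes 6:00 PM, after 5:00 PM → exempt from Annual Permit.
Rule 3: is a franchise of a national chain → Franchise Registration required.
Rule 4: closes 6:00 PM, after 5:00 PM; is a franchise of a national chain → General Business Authorization not required.
Rule 5: floor area 7,300 square feet > 400 square feet → Annual Permit required.
Rule 6: is a franchise of a national chain (not: is a registered nonprofit) → Regulatory Certificate not required.
Rule 7: closes 6:00 PM, after 5:00 PM → exempt from High-Revenue Certificate.
Rule 8: revenue $2,125,000 > $550,000; floor area 7,300 square feet ≤ 7,900 square feet → High-Revenue Certificate required.
Rule 9: revenue $2,125,000 ≥ $1,375,000 → exempt from Annual Permit.
Rule 10: closes 6:00 PM, after 5:00 PM; does not operate coin-operated machines → Standard Permit not required.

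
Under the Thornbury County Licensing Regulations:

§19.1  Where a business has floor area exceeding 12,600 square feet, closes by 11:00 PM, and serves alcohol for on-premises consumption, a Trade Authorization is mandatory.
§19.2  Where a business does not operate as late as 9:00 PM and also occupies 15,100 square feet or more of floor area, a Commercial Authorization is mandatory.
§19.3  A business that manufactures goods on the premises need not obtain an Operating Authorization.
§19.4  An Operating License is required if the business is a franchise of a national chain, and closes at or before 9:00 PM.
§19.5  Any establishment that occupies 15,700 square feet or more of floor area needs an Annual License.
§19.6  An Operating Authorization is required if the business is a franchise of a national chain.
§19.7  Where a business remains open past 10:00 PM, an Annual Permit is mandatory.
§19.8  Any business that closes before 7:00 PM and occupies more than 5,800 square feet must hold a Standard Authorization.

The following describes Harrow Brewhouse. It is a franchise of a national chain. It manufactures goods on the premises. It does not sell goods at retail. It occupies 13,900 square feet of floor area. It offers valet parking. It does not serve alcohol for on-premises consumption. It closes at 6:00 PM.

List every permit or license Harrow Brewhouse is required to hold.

Operating License, Standard Authorization

§19.1 floor area 13,900 square feet > 12,600 square feet; closes 6:00 PM, at/before 11:00 PM; does not serve alcohol for on-premises consumption → Trade Authorization not required.
§19.2 closes 6:00 PM, at/before 9:00 PM; floor area 13,900 square feet < 15,100 square feet → Commercial Authorization not required.
§19.3 manufactures goods on the premises → exempt from Operating Authorization.
§19.4 is a franchise of a national chain; closes 6:00 PM, at/before 9:00 PM → Operating License required.
§19.5 floor area 13,900 square feet < 15,700 square feet → Annual License not required.
§19.6 is a franchise of a national chain → Operating Authorization required.
§19.7 closes 6:00 PM, at/before 10:00 PM → Annual Permit not required.
§19.8 closes 6:00 PM, at/before 7:00 PM; floor area 13,900 square feet > 5,800 square feet → Standard Authorization required.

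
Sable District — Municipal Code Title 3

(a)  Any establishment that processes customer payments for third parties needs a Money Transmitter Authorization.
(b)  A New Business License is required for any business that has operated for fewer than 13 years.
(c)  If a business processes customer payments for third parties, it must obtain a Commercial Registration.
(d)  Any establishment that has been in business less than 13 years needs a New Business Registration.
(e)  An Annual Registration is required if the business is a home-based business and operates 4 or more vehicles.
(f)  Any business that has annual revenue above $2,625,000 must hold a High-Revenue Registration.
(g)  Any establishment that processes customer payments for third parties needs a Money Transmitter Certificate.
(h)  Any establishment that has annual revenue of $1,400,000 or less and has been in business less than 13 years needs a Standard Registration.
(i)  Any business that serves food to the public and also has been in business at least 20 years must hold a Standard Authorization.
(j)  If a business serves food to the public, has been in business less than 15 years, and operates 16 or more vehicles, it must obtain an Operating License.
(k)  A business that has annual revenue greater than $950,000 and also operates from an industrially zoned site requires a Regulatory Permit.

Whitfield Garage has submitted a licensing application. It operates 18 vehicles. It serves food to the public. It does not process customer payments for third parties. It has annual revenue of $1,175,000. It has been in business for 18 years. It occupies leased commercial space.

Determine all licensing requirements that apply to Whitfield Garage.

None

(a) does not process customer payments for third parties → Money Transmitter Authorization not required.
(b) years in business 18 ≥ 13 → New Business License not required.
(c) does not process customer payments for third parties → Commercial Registration not required.
(d) years in business 18 ≥ 13 → New Business Registration not required.
(e) occupies leased commercial space (not: is a home-based business); vehicles 18 ≥ 4 → Annual Registration not required.
(f) revenue $1,175,000 ≤ $2,625,000 → High-Revenue Registration not required.
(g) does not process customer payments for third parties → Money Transmitter Certificate not required.
(h) revenue $1,175,000 ≤ $1,400,000; years in business 18 ≥ 13 → Standard Registration not required.
(i) serves food to the public; years in business 18 < 20 → Standard Authorization not required.
(j) serves food to the public; years in business 18 ≥ 15; vehicles 18 ≥ 16 → Operating License not required.
(k) revenue $1,175,000 > $950,000; occupies leased commercial space (not: operates from an industrially zoned site) → Regulatory Permit not required.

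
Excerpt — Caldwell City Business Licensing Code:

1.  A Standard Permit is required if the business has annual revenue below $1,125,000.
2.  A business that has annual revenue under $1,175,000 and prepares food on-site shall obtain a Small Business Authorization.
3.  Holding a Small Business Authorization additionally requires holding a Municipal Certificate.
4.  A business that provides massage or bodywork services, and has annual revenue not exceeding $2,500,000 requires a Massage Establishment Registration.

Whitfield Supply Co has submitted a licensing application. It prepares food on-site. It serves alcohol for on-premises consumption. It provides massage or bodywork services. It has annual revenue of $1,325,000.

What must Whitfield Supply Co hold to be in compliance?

Massage Establishment Registration

1. revenue $1,325,000 ≥ $1,125,000 → Standard Permit not required.
2. revenue $1,325,000 ≥ $1,175,000; prepares food on-site → Small Business Authorization not required.
3. Small Business Authorization is not required → no effect.
4. provides massage or bodywork services; revenue $1,325,000 ≤ $2,500,000 → Massage Establishment Registration required.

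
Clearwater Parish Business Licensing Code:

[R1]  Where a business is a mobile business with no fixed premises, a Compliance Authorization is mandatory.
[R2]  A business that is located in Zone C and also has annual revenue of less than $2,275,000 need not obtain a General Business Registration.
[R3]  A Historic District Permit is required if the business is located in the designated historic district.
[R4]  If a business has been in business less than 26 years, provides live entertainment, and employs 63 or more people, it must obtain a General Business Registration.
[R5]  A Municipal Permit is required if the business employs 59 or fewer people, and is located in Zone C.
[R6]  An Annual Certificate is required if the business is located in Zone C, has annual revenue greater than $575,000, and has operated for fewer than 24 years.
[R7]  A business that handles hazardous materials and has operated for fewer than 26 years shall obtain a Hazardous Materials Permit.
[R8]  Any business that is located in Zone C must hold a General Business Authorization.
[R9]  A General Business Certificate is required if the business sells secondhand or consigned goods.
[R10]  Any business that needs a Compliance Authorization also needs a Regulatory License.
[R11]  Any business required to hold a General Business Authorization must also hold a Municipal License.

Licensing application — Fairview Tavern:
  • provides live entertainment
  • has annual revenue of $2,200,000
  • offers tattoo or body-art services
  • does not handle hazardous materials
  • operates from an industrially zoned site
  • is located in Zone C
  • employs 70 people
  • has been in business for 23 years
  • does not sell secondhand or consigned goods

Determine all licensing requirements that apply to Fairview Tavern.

Annual Certificate, General Business Authorization, Municipal License

[R1] operates from an industrially zoned site (not: is a mobile business with no fixed premises) → Compliance Authorization not required.
[R2] is located in Zone C; revenue $2,200,000 < $2,275,000 → exempt from General Business Registration.
[R3] is located in Zone C (not: is located in the designated historic district) → Historic District Permit not required.
[R4] years in business 23 < 26; provides live entertainment; employees 70 ≥ 63 → General Business Registration required.
[R5] employees 70 > 59; is located in Zone C → Municipal Permit not required.
[R6] is located in Zone C; revenue $2,200,000 > $575,000; years in business 23 < 24 → Annual Certificate required.
[R7] does not handle hazardous materials; years in business 23 < 26 → Hazardous Materials Permit not required.
[R8] is located in Zone C → General Business Authorization required.
[R9] does not sell secondhand or consigned goods → General Business Certificate not required.
[R10] Compliance Authorization is not required → no effect.
[R11] General Business Authorization is required → Municipal License also required.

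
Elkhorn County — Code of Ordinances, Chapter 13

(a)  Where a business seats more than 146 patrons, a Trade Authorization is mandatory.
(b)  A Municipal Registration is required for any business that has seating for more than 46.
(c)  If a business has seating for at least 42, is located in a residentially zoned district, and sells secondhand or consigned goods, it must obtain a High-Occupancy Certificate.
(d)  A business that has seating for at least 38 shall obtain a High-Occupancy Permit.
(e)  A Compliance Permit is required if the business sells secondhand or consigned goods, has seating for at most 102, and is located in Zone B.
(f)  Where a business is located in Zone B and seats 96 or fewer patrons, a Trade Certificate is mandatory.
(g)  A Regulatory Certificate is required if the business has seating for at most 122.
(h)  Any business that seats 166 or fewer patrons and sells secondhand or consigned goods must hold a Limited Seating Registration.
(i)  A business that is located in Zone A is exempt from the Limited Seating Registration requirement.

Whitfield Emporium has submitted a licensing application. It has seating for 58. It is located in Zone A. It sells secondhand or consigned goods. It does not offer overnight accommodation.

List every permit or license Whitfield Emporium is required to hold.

(a) seating 58 ≤ 146 → Trade Authorization not required.
(b) seating 58 > 46 → Municipal Registration required.
(c) seating 58 ≥ 42; is located in Zone A (not: is located in a residentially zoned district); sells secondhand or consigned goods → High-Occupancy Certificate not required.
(d) seating 58 ≥ 38 → High-Occupancy Permit required.
(e) sells secondhand or consigned goods; seating 58 ≤ 102; is located in Zone A (not: is located in Zone B) → Compliance Permit not required.
(f) is located in Zone A (not: is located in Zone B); seating 58 ≤ 96 → Trade Certificate not required.
(g) seating 58 ≤ 122 → Regulatory Certificate required.
(h) seating 58 ≤ 166; sells secondhand or consigned goods → Limited Seating Registration required.
(i) is located in Zone A → exempt from Limited Seating Registration.

High-Occupancy Permit, Municipal Registration, Regulatory Certificate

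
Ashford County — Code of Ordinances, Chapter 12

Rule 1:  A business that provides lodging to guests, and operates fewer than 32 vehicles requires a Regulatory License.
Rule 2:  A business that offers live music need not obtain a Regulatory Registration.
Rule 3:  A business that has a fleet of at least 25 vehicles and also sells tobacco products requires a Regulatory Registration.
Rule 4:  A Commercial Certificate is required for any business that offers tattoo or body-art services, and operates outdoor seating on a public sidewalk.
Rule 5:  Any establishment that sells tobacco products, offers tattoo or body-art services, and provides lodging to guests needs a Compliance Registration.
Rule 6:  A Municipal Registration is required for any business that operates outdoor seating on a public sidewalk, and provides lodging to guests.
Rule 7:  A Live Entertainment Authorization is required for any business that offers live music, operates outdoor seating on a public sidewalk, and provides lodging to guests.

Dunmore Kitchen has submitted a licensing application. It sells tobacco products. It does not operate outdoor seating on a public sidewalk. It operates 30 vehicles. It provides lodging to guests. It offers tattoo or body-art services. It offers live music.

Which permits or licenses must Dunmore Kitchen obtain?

Compliance Registration, Regulatory License

Rule 1: provides lodging to guests; vehicles 30 < 32 → Regulatory License required.
Rule 2: offers live music → exempt from Regulatory Registration.
Rule 3: vehicles 30 ≥ 25; sells tobacco products → Regulatory Registration required.
Rule 4: offers tattoo or body-art services; does not operate outdoor seating on a public sidewalk → Commercial Certificate not required.
Rule 5: sells tobacco products; offers tattoo or body-art services; provides lodging to guests → Compliance Registration required.
Rule 6: does not operate outdoor seating on a public sidewalk; provides lodging to guests → Municipal Registration not required.
Rule 7: offers live music; does not operate outdoor seating on a public sidewalk; provides lodging to guests → Live Entertainment Authorization not required.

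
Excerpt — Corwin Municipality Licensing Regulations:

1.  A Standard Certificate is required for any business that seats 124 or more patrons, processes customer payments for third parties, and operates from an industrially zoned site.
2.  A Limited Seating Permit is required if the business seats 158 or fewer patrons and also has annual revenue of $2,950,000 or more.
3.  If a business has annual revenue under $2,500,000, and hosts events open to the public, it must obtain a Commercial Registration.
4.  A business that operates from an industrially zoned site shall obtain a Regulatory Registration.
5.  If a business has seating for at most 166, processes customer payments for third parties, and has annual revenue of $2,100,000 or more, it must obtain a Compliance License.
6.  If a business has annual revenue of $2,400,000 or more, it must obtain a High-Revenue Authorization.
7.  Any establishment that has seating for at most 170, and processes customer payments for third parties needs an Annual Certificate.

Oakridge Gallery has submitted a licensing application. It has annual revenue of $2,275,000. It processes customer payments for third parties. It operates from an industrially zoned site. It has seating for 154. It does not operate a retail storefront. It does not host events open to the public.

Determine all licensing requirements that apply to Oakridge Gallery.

1. seating 154 ≥ 124; processes customer payments for third parties; operates from an industrially zoned site → Standard Certificate required.
2. seating 154 ≤ 158; revenue $2,275,000 < $2,950,000 → Limited Seating Permit not required.
3. revenue $2,275,000 < $2,500,000; does not host events open to the public → Commercial Registration not required.
4. operates from an industrially zoned site → Regulatory Registration required.
5. seating 154 ≤ 166; processes customer payments for third parties; revenue $2,275,000 ≥ $2,100,000 → Compliance License required.
6. revenue $2,275,000 < $2,400,000 → High-Revenue Authorization not required.
7. seating 154 ≤ 170; processes customer payments for third parties → Annual Certificate required.

Annual Certificate, Compliance License, Regulatory Registration, Standard Certificate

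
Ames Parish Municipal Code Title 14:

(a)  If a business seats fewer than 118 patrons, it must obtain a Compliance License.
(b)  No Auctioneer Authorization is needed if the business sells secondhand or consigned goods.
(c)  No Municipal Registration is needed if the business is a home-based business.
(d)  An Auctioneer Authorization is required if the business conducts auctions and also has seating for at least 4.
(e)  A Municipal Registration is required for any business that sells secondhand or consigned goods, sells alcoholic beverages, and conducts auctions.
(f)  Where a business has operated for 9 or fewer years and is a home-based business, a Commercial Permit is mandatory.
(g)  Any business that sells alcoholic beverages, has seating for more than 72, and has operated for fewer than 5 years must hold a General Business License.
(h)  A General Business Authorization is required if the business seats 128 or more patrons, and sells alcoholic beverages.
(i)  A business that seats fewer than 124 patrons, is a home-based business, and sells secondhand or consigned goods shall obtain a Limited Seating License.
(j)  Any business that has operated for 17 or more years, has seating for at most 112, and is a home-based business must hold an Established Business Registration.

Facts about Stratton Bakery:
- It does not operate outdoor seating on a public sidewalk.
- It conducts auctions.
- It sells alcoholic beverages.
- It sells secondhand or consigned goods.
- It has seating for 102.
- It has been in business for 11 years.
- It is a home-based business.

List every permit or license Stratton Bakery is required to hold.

(a) seating 102 < 118 → Compliance License required.
(b) sells secondhand or consigned goods → exempt from Auctioneer Authorization.
(c) is a home-based business → exempt from Municipal Registration.
(d) conducts auctions; seating 102 ≥ 4 → Auctioneer Authorization required.
(e) sells secondhand or consigned goods; sells alcoholic beverages; conducts auctions → Municipal Registration required.
(f) years in business 11 > 9; is a home-based business → Commercial Permit not required.
(g) sells alcoholic beverages; seating 102 > 72; years in business 11 ≥ 5 → General Business License not required.
(h) seating 102 < 128; sells alcoholic beverages → General Business Authorization not required.
(i) seating 102 < 124; is a home-based business; sells secondhand or consigned goods → Limited Seating License required.
(j) years in business 11 < 17; seating 102 ≤ 112; is a home-based business → Established Business Registration not required.

Compliance License, Limited Seating License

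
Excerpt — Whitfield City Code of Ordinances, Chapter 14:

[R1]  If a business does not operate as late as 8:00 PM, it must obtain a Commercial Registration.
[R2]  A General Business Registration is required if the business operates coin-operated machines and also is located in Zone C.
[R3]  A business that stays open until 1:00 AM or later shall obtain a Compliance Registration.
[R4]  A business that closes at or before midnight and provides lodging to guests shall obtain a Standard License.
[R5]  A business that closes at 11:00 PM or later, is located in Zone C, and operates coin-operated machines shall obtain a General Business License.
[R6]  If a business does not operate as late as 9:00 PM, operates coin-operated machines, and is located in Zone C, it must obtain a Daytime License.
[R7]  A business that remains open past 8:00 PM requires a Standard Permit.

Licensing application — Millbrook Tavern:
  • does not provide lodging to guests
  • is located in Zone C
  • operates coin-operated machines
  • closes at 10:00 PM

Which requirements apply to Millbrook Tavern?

[R1] closes 10:00 PM, after 8:00 PM → Commercial Registration not required.
[R2] operates coin-operated machines; is located in Zone C → General Business Registration required.
[R3] closes 10:00 PM, at/before 1:00 AM → Compliance Registration not required.
[R4] closes 10:00 PM, at/before midnight; does not provide lodging to guests → Standard License not required.
[R5] closes 10:00 PM, at/before 11:00 PM; is located in Zone C; operates coin-operated machines → General Business License not required.
[R6] closes 10:00 PM, after 9:00 PM; operates coin-operated machines; is located in Zone C → Daytime License not required.
[R7] closes 10:00 PM, after 8:00 PM → Standard Permit required.

General Business Registration, Standard Permit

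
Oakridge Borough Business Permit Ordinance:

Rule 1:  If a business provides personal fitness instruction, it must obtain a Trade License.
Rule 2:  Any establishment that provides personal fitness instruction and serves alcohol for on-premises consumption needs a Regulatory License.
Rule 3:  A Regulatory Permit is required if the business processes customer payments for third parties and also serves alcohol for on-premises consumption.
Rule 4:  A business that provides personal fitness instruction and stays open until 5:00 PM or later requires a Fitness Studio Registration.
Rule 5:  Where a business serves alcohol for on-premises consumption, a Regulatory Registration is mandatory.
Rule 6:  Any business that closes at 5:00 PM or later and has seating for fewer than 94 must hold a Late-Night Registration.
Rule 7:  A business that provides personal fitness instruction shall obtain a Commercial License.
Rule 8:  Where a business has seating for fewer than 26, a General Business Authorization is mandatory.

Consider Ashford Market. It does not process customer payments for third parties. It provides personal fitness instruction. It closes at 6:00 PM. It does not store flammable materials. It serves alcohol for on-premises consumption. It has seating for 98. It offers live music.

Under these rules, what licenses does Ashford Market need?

Rule 1: provides personal fitness instruction → Trade License required.
Rule 2: provides personal fitness instruction; serves alcohol for on-premises consumption → Regulatory License required.
Rule 3: does not process customer payments for third parties; serves alcohol for on-premises consumption → Regulatory Permit not required.
Rule 4: provides personal fitness instruction; closes 6:00 PM, after 5:00 PM → Fitness Studio Registration required.
Rule 5: serves alcohol for on-premises consumption → Regulatory Registration required.
Rule 6: closes 6:00 PM, after 5:00 PM; seating 98 ≥ 94 → Late-Night Registration not required.
Rule 7: provides personal fitness instruction → Commercial License required.
Rule 8: seating 98 ≥ 26 → General Business Authorization not required.

Commercial License, Fitness Studio Registration, Regulatory License, Regulatory Registration, Trade License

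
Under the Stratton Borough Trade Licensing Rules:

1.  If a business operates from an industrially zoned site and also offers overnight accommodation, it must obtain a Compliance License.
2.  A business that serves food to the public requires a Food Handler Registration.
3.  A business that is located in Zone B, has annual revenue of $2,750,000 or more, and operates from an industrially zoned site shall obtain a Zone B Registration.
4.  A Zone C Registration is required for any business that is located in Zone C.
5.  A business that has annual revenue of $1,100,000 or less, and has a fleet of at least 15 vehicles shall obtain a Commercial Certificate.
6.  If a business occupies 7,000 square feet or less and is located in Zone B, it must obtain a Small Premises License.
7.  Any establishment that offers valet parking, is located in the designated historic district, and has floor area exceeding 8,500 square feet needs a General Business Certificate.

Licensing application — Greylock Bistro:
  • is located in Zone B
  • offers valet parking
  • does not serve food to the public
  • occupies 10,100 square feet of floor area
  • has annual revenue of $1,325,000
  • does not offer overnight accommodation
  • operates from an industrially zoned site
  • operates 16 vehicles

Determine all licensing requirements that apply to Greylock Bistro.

None

1. operates from an industrially zoned site; does not offer overnight accommodation → Compliance License not required.
2. does not serve food to the public → Food Handler Registration not required.
3. is located in Zone B; revenue $1,325,000 < $2,750,000; operates from an industrially zoned site → Zone B Registration not required.
4. is located in Zone B (not: is located in Zone C) → Zone C Registration not required.
5. revenue $1,325,000 > $1,100,000; vehicles 16 ≥ 15 → Commercial Certificate not required.
6. floor area 10,100 square feet > 7,000 square feet; is located in Zone B → Small Premises License not required.
7. offers valet parking; is located in Zone B (not: is located in the designated historic district); floor area 10,100 square feet > 8,500 square feet → General Business Certificate not required.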